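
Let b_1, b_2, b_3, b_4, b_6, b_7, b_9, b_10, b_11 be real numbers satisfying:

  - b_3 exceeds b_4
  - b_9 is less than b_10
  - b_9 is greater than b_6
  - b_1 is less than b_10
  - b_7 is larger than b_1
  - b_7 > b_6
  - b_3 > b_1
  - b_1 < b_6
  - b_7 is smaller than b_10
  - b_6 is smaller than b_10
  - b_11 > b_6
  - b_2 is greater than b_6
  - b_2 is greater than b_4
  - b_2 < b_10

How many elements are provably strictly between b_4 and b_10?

1

Chaining upward from b_4 reaches: b_3, b_2.
Chaining downward from b_10 reaches: b_1, b_6, b_2, b_7, b_9.
Strictly between b_4 and b_10 are those in both lists: b_2 — 1 element.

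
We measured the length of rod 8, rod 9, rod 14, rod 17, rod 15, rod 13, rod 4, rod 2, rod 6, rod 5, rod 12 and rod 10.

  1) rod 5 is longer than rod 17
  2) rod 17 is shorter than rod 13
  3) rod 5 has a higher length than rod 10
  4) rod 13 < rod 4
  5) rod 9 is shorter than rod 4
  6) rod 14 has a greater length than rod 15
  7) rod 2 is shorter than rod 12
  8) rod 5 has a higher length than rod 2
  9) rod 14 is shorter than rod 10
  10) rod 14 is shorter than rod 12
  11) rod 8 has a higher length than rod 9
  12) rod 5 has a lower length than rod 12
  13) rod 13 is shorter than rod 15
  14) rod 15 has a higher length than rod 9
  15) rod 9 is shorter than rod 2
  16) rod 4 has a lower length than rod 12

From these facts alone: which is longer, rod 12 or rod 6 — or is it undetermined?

Following every chain through rod 6: nothing is chained to rod 6.
rod 12 is not reached, and no chain runs the other way from rod 12 to rod 6.
So the given relations leave the order of rod 6 and rod 12 undetermined.

undetermined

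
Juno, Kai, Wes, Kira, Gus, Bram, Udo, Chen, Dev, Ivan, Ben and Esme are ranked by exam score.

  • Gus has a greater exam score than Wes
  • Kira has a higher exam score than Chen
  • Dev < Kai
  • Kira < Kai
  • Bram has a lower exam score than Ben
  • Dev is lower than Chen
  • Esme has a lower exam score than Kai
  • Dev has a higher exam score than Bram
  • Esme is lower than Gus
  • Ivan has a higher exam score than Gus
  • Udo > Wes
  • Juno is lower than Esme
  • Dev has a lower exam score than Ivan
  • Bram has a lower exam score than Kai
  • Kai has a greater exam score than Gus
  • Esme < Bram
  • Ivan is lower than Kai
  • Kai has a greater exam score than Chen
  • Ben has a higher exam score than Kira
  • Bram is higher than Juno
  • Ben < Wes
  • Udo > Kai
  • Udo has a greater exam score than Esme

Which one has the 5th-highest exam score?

Wes

Chaining the given pairs: Juno < Esme < Bram < Dev < Chen < Kira < Ben < Wes < Gus < Ivan < Kai < Udo.
Counting 5 from the largest end gives Wes.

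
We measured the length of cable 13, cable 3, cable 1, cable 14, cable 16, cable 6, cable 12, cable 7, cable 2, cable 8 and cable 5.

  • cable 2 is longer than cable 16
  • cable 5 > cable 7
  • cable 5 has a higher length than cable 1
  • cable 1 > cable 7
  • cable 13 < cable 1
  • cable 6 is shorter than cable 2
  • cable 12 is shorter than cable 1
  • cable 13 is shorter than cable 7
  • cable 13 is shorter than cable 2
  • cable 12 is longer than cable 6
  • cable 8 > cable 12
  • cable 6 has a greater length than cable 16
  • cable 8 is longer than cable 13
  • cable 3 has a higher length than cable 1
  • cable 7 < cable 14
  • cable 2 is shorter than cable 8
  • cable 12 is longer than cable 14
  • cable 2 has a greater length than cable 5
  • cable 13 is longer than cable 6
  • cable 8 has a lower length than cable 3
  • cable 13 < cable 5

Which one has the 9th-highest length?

Chaining the given pairs: cable 16 < cable 6 < cable 13 < cable 7 < cable 14 < cable 12 < cable 1 < cable 5 < cable 2 < cable 8 < cable 3.
The 9th largest is cable 13.

cable 13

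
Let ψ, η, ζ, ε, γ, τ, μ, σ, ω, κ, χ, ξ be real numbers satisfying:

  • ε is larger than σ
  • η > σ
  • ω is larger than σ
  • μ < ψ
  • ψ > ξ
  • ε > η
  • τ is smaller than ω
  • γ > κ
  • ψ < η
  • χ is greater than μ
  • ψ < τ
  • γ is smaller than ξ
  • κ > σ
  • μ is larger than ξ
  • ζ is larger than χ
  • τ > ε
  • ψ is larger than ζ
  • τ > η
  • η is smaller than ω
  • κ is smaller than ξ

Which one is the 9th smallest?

The consecutive relations fix a unique order: σ < κ < γ < ξ < μ < χ < ζ < ψ < η < ε < τ < ω.
The 9th smallest is η.

η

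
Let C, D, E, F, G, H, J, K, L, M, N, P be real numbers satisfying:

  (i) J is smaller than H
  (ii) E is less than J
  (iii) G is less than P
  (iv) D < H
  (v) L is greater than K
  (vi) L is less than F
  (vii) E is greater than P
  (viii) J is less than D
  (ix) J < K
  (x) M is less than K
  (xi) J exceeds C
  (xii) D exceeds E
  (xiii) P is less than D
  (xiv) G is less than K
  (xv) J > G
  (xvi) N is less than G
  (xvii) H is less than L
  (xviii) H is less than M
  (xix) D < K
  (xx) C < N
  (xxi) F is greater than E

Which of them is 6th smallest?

J

Chaining the given pairs: C < N < G < P < E < J < D < H < M < K < L < F.
The 6th smallest is J.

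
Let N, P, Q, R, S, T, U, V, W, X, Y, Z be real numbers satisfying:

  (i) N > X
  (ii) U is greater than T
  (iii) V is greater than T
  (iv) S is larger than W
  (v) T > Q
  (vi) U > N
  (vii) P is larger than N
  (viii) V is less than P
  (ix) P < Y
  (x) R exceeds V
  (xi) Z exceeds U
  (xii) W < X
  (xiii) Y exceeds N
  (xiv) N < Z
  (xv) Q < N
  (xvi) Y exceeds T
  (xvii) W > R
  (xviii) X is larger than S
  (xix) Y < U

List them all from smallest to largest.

Q < T < V < R < W < S < X < N < P < Y < U < Z

The consecutive links are each given: Q < T; T < V; V < R; R < W; W < S; S < X; X < N; N < P; P < Y; Y < U; U < Z.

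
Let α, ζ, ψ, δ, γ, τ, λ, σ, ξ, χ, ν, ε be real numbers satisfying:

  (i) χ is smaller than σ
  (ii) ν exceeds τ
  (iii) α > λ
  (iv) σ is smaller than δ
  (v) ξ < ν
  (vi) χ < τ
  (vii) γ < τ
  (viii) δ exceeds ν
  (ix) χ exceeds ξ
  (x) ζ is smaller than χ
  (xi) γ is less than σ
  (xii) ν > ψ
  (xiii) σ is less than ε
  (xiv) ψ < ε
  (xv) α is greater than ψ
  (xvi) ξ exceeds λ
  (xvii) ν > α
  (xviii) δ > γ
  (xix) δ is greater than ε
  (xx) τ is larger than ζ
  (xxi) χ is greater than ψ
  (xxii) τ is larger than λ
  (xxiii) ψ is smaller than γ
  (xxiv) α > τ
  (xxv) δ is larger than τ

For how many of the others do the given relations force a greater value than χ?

The elements the relations force above χ are τ, α, σ, ε, ν, δ — no chain reaches any other.
That is 6.

6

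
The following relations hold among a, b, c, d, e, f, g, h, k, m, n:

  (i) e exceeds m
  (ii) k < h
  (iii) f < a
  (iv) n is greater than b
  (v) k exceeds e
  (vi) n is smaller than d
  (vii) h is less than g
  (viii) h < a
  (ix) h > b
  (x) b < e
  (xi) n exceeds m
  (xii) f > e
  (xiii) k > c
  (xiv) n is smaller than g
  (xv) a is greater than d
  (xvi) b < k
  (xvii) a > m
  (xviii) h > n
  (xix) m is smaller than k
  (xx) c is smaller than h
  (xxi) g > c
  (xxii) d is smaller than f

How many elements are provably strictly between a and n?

3

The relations place n below a. An element lies strictly between them when it is forced above n and also forced below a.
Above n: {d, f, h, g}. Below a: {m, b, e, c, d, f, k, h}.
Intersection: {d, f, h} — 3.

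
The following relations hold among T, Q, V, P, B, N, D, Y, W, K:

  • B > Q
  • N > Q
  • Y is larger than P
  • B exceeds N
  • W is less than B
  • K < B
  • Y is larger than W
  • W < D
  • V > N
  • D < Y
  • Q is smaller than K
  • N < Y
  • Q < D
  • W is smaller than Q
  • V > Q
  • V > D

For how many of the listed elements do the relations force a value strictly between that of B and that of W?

The relations place W below B. An element lies strictly between them when it is forced above W and also forced below B.
Above W: {Q, D, N, V, K, Y}. Below B: {Q, N, K}.
Intersection: {Q, N, K} — 3.

3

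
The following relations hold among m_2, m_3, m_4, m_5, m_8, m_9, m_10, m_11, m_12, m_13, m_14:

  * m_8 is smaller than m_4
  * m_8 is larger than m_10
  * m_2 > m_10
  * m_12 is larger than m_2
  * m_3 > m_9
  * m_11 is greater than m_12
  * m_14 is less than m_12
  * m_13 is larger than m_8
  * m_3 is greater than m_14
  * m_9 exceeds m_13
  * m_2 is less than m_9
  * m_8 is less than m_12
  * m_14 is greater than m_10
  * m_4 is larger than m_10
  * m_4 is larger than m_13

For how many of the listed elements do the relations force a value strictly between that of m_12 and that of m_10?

3

Chaining upward from m_10 reaches: m_8, m_14, m_13, m_2, m_9, m_4, m_11, m_3.
Chaining downward from m_12 reaches: m_8, m_14, m_2.
Strictly between m_10 and m_12 are those in both lists: m_8, m_14, m_2 — 3 elements.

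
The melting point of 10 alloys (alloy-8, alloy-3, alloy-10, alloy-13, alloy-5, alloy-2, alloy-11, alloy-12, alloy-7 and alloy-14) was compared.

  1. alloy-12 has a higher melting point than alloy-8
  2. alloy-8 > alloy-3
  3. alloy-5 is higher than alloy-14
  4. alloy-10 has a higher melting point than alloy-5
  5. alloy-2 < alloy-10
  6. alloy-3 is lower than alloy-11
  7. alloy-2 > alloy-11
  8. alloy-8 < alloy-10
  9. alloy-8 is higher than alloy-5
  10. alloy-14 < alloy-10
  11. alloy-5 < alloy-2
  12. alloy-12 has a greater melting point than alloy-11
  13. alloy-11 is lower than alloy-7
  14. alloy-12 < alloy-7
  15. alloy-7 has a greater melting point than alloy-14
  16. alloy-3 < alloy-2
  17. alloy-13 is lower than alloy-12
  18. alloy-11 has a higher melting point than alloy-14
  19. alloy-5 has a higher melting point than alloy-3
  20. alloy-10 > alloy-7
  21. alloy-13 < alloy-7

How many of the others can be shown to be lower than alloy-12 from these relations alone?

The elements the relations force below alloy-12 are alloy-3, alloy-14, alloy-5, alloy-11, alloy-8, alloy-13 — no chain reaches any other.
That is 6.

6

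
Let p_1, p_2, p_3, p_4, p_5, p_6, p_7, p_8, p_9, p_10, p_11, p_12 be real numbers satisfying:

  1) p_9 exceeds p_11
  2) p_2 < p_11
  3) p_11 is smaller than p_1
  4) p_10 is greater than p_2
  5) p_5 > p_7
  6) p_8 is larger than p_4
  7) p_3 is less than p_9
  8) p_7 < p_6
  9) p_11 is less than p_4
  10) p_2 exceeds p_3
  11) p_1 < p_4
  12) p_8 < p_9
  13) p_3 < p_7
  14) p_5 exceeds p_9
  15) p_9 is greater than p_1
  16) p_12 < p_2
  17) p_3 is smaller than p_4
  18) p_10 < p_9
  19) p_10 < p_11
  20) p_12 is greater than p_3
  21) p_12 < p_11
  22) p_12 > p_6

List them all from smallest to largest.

Each adjacent pair is fixed by a given relation: p_3 < p_7; p_7 < p_6; p_6 < p_12; p_12 < p_2; p_2 < p_10; p_10 < p_11; p_11 < p_1; p_1 < p_4; p_4 < p_8; p_8 < p_9; p_9 < p_5. Chaining them end to end gives the full order.

p_3 < p_7 < p_6 < p_12 < p_2 < p_10 < p_11 < p_1 < p_4 < p_8 < p_9 < p_5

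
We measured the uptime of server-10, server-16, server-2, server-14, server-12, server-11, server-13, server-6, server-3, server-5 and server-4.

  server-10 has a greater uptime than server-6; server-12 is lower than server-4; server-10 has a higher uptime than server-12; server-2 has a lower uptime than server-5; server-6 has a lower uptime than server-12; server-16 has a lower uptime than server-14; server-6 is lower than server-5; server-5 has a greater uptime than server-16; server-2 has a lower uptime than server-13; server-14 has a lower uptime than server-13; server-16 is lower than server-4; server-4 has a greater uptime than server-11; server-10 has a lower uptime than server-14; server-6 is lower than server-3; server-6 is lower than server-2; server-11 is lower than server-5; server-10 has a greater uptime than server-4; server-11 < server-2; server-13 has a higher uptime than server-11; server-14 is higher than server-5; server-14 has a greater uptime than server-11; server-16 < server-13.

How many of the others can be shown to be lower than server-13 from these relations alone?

The elements the relations force below server-13 are server-6, server-11, server-12, server-16, server-4, server-2, server-10, server-5, server-14 — no chain reaches any other.
That is 9.

9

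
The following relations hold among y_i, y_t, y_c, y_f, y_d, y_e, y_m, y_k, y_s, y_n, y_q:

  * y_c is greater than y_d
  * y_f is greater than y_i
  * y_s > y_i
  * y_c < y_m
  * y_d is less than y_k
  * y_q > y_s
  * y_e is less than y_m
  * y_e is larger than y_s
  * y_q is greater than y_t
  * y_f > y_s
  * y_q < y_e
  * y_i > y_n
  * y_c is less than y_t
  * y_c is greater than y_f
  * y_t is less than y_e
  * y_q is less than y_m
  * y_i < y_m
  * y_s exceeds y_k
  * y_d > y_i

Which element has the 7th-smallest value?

The consecutive relations fix a unique order: y_n < y_i < y_d < y_k < y_s < y_f < y_c < y_t < y_q < y_e < y_m.
The 7th smallest is y_c.

y_c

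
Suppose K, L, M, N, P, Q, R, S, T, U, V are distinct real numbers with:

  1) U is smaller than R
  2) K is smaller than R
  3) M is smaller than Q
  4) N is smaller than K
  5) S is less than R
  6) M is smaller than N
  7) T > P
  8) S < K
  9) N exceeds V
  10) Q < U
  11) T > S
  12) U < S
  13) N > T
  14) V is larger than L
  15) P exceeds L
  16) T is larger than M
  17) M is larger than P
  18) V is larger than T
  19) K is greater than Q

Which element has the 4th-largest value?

Piecing the relations together gives one ordering: L < P < M < Q < U < S < T < V < N < K < R.
Counting 4 from the largest end gives V.

V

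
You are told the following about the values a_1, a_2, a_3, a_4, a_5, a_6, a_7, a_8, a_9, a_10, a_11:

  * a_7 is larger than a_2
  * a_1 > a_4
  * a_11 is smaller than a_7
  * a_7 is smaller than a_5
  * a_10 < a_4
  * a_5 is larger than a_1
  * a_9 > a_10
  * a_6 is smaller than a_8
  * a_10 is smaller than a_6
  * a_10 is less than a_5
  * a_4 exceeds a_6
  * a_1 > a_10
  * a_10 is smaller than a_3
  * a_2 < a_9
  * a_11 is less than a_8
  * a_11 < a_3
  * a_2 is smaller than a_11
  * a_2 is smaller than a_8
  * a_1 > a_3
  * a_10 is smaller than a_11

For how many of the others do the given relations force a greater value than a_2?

The elements the relations force above a_2 are a_11, a_3, a_1, a_7, a_5, a_9, a_8 — no chain reaches any other.
That is 7.

7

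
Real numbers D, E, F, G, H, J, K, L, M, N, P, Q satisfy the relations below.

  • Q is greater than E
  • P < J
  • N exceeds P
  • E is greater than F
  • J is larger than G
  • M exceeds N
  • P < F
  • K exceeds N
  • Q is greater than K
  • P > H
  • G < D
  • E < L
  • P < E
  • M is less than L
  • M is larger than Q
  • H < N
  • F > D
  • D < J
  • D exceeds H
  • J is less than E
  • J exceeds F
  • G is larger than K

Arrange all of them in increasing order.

H < P < N < K < G < D < F < J < E < Q < M < L

Nothing is placed below H, so it is least; from there H < P; P < N; N < K; K < G; G < D; D < F; F < J; J < E; E < Q; Q < M; M < L, each given directly.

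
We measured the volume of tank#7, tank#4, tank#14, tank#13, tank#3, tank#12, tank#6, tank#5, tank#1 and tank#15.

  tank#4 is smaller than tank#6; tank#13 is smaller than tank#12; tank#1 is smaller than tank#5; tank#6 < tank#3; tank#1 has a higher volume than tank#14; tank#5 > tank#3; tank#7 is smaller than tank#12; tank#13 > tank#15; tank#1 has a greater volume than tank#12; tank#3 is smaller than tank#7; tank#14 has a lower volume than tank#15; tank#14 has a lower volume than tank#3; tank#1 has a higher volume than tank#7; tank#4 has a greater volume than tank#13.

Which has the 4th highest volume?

tank#7

Piecing the relations together gives one ordering: tank#14 < tank#15 < tank#13 < tank#4 < tank#6 < tank#3 < tank#7 < tank#12 < tank#1 < tank#5.
Counting 4 from the largest end gives tank#7.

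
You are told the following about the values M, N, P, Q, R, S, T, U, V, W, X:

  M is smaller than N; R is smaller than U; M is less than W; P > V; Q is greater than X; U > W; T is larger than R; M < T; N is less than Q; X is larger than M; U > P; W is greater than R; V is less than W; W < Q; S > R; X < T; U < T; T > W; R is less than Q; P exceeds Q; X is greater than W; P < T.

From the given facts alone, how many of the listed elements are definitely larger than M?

7

The elements the relations force above M are N, W, X, Q, P, U, T — no chain reaches any other.
That is 7.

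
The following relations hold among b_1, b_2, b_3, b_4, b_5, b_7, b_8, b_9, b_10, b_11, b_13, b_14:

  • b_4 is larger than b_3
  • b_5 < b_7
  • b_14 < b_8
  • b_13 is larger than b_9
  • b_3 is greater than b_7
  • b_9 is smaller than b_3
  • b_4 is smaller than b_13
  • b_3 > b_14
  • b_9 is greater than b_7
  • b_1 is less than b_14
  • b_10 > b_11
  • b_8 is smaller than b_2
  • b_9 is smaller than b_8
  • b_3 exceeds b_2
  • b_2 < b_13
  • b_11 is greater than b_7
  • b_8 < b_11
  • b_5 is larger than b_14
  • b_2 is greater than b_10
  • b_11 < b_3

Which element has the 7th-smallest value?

b_11

Chaining the given pairs: b_1 < b_14 < b_5 < b_7 < b_9 < b_8 < b_11 < b_10 < b_2 < b_3 < b_4 < b_13.
Counting 7 from the smallest end gives b_11.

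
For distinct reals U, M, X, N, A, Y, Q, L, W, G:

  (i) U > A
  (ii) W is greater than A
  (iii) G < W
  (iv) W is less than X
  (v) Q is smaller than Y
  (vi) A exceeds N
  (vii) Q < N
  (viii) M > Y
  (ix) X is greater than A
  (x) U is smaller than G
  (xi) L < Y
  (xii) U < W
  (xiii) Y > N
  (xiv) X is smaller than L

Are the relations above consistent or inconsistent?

consistent

The single ordering Q < N < A < U < G < W < X < L < Y < M satisfies every listed relation, so no contradiction arises.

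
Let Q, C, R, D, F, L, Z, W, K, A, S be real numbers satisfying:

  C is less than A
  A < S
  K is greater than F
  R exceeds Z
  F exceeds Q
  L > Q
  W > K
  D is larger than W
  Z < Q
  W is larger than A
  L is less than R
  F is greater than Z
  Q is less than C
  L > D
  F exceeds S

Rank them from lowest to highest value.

Nothing is placed below Z, so it is least; from there Z < Q; Q < C; C < A; A < S; S < F; F < K; K < W; W < D; D < L; L < R, each given directly.

Z < Q < C < A < S < F < K < W < D < L < R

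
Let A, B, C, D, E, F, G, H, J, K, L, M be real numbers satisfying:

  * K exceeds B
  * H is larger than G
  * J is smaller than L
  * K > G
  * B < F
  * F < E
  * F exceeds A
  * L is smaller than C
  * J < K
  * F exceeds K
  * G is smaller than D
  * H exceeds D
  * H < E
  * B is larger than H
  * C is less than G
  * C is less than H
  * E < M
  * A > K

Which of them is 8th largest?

D

Chaining the given pairs: J < L < C < G < D < H < B < K < A < F < E < M.
The 8th largest is D.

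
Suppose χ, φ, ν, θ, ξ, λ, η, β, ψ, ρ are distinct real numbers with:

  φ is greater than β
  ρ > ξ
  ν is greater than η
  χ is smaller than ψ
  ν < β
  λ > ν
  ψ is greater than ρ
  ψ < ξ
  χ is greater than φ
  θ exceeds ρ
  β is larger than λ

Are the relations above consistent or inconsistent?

Chaining the given relations yields ψ < ξ < ρ, so ψ < ρ. But one relation states ρ < ψ. These cannot both hold.

inconsistent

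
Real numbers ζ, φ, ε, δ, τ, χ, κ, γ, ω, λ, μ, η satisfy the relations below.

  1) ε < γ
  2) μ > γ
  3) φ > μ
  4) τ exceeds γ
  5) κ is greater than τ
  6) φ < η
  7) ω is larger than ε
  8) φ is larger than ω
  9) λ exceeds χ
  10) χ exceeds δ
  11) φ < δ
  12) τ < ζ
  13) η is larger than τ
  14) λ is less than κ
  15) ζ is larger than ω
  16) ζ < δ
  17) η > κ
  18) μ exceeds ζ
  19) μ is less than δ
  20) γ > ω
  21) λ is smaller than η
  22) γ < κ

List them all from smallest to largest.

ε < ω < γ < τ < ζ < μ < φ < δ < χ < λ < κ < η

The consecutive links are each given: ε < ω; ω < γ; γ < τ; τ < ζ; ζ < μ; μ < φ; φ < δ; δ < χ; χ < λ; λ < κ; κ < η.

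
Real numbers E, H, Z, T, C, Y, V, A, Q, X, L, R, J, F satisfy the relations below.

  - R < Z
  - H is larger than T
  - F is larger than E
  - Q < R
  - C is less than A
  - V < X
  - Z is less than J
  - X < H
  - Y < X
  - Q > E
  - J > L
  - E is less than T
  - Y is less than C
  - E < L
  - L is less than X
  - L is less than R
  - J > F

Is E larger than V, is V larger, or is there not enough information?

undetermined

Following every chain through E: above E we get L, X, Q, R, F, T, Z, J, H.
V is not reached, and no chain runs the other way from V to E.
So the given relations leave the order of E and V undetermined.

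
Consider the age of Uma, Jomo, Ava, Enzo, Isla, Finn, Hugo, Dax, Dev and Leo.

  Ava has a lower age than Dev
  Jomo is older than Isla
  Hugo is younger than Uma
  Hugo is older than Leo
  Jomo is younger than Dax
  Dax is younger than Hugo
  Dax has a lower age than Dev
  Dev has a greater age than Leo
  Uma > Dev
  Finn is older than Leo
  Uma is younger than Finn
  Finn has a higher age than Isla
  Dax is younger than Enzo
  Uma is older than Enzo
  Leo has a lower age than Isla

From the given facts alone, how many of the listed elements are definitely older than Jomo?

6

The elements the relations force above Jomo are Dax, Enzo, Hugo, Dev, Uma, Finn — no chain reaches any other.
That is 6.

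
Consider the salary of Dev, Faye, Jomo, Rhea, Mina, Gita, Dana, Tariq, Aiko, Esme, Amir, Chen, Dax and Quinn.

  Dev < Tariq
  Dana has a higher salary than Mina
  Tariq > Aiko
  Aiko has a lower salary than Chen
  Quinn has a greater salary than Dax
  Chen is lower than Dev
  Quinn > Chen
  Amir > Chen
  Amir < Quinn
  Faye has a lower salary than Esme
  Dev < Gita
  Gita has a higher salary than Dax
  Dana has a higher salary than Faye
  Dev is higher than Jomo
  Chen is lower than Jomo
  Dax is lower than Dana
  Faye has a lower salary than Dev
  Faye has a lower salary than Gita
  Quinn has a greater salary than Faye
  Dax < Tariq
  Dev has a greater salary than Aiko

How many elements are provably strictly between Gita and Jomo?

1

The relations place Jomo below Gita. An element lies strictly between them when it is forced above Jomo and also forced below Gita.
Above Jomo: {Dev, Tariq}. Below Gita: {Faye, Aiko, Chen, Dax, Dev}.
Intersection: {Dev} — 1.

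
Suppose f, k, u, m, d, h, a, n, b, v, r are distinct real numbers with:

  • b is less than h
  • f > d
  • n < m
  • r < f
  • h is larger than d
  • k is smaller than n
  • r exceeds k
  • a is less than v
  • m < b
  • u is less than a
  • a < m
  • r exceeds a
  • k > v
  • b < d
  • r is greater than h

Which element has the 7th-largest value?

n

Piecing the relations together gives one ordering: u < a < v < k < n < m < b < d < h < r < f.
Counting 7 from the largest end gives n.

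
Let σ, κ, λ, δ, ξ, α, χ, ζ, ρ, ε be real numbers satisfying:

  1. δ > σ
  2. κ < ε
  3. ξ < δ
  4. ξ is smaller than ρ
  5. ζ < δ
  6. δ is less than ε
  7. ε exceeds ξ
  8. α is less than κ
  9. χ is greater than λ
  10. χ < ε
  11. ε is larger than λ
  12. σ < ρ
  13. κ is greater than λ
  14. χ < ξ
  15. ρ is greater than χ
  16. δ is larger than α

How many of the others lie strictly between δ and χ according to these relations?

The relations place χ below δ. An element lies strictly between them when it is forced above χ and also forced below δ.
Above χ: {ξ, ε, ρ}. Below δ: {α, σ, λ, ζ, ξ}.
Intersection: {ξ} — 1.

1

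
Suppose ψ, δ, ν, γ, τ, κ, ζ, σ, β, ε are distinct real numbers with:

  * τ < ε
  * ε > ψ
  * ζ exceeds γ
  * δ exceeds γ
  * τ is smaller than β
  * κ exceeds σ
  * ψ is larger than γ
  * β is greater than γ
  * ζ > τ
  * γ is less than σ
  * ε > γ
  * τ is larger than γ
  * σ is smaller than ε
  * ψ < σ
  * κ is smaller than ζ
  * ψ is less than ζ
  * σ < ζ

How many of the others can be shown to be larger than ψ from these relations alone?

4

From ψ the given relations immediately reach σ, ε, ζ.
From those, κ — 4 in total.
Nothing else is reachable above ψ; 4 in all.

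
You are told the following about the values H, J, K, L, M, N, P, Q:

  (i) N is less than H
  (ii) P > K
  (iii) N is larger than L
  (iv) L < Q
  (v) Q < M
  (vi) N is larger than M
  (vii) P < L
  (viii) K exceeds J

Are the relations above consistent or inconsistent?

consistent

Every relation is compatible with J < K < P < L < Q < M < N < H; the set is consistent.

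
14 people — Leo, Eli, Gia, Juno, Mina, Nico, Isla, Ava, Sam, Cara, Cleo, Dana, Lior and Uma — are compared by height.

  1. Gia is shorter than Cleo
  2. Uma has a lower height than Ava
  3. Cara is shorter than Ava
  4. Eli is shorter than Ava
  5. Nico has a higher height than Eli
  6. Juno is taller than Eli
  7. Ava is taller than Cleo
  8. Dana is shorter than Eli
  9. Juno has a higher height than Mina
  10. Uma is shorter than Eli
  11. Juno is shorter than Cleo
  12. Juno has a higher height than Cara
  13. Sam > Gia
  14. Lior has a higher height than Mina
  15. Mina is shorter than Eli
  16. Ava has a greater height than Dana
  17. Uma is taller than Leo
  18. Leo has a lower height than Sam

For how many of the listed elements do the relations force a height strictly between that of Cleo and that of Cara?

1

Chaining upward from Cara reaches: Juno, Ava.
Chaining downward from Cleo reaches: Mina, Leo, Uma, Dana, Gia, Eli, Juno.
Strictly between Cara and Cleo are those in both lists: Juno — 1 element.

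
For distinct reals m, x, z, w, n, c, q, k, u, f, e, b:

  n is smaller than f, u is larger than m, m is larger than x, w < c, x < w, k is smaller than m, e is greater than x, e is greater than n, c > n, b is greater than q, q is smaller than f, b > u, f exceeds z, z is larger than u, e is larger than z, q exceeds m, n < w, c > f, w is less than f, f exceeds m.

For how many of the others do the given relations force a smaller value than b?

5

From b the given relations immediately reach q, u.
From those, m — 3 in total.
From those, k, x — 5 in total.
No other element is forced below b by the given relations, so the count is 5.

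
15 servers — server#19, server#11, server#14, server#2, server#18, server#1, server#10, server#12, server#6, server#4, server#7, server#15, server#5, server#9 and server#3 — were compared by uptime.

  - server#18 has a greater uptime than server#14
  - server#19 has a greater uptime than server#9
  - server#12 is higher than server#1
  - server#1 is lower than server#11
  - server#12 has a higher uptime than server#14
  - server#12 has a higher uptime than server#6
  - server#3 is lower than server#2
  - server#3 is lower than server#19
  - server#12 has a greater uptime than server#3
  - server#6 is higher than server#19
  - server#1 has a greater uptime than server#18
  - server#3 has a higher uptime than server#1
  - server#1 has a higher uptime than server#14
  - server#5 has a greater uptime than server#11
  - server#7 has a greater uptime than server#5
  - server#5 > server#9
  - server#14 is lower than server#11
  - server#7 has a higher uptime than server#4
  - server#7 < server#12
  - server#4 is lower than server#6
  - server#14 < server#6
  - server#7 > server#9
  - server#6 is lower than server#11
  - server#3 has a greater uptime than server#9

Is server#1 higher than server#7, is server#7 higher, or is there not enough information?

Link the given pairs in sequence: server#1 < server#3; server#3 < server#19; server#19 < server#6; server#6 < server#11; server#11 < server#5; server#5 < server#7.
Chaining these gives server#1 < server#3 < server#19 < server#6 < server#11 < server#5 < server#7.
So server#7 is higher.

server#7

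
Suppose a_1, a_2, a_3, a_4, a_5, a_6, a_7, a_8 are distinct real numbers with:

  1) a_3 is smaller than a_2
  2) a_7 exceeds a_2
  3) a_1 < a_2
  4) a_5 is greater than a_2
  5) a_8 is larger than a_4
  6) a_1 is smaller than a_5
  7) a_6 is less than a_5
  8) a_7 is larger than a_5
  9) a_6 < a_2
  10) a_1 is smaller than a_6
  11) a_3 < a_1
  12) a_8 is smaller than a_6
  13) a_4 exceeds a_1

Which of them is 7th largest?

a_1

The consecutive relations fix a unique order: a_3 < a_1 < a_4 < a_8 < a_6 < a_2 < a_5 < a_7.
Counting 7 from the largest end gives a_1.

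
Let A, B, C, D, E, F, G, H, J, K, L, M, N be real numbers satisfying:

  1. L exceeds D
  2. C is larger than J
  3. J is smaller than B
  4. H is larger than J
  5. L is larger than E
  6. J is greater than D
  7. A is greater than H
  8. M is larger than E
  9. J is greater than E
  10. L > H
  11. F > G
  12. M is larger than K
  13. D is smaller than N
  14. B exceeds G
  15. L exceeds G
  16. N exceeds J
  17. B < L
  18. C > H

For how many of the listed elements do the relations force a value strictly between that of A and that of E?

The relations place E below A. An element lies strictly between them when it is forced above E and also forced below A.
Above E: {M, J, N, H, B, C, L}. Below A: {D, J, H}.
Intersection: {J, H} — 2.

2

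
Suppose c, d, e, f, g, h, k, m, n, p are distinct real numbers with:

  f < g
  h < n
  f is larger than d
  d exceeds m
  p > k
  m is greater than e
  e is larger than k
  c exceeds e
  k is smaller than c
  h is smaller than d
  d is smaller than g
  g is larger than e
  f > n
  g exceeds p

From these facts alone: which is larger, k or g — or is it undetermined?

k < e and e < m give k < m.
Then m < d extends the chain to d.
With d < f: k < e < m < d < f.
With f < g: k < e < m < d < f < g.
So g is larger.

g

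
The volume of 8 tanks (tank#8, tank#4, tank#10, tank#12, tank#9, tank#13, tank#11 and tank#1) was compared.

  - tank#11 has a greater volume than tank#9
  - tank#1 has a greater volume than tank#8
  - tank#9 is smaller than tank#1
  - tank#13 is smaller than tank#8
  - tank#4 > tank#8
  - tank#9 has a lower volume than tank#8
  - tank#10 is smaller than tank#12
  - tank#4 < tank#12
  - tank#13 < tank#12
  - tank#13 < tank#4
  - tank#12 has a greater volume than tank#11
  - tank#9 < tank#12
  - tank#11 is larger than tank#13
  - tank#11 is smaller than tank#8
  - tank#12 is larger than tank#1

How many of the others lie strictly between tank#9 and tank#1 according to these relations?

2

Chaining upward from tank#9 reaches: tank#11, tank#8, tank#4, tank#12.
Chaining downward from tank#1 reaches: tank#13, tank#11, tank#8.
Strictly between tank#9 and tank#1 are those in both lists: tank#11, tank#8 — 2 elements.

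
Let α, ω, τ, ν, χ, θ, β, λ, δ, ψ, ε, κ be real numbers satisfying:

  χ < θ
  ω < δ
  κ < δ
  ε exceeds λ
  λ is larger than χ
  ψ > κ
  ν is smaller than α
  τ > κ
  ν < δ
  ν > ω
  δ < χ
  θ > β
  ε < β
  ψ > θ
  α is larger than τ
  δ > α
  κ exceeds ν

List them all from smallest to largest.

The consecutive links are each given: ω < ν; ν < κ; κ < τ; τ < α; α < δ; δ < χ; χ < λ; λ < ε; ε < β; β < θ; θ < ψ.

ω < ν < κ < τ < α < δ < χ < λ < ε < β < θ < ψ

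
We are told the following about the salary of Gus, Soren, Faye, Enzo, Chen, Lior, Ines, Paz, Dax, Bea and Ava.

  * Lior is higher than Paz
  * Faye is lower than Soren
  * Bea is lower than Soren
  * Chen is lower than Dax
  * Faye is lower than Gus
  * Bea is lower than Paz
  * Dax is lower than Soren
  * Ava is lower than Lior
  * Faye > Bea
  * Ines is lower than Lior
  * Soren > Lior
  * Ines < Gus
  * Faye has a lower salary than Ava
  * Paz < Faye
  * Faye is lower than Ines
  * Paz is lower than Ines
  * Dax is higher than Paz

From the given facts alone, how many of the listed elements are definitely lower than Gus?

Directly below Gus: Faye, Ines.
One step further: Bea, Paz (4 so far).
No other element is forced below Gus by the given relations, so the count is 4.

4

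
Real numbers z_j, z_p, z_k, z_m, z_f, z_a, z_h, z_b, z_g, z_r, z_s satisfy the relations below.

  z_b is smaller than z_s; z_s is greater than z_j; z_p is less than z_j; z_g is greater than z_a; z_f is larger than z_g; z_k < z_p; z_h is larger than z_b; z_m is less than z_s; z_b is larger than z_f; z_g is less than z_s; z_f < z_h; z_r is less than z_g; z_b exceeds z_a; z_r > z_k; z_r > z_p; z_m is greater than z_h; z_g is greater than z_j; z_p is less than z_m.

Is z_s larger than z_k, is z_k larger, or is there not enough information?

Chaining the given relations: z_k < z_p < z_r < z_g < z_f < z_b < z_h < z_m < z_s.
So z_s is larger.

z_s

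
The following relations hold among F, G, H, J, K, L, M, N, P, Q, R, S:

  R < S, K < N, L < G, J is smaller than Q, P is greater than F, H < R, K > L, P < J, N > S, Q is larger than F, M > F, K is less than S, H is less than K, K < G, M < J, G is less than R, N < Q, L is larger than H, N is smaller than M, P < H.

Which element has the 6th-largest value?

R

Chaining the given pairs: F < P < H < L < K < G < R < S < N < M < J < Q.
Counting 6 from the largest end gives R.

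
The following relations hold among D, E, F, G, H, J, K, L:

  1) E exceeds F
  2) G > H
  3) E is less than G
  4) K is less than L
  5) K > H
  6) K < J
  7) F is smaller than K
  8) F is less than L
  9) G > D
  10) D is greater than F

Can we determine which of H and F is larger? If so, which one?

undetermined

Following every chain through F: above F we get D, K, E, J, L, G.
H is not reached, and no chain runs the other way from H to F.
So the given relations leave the order of F and H undetermined.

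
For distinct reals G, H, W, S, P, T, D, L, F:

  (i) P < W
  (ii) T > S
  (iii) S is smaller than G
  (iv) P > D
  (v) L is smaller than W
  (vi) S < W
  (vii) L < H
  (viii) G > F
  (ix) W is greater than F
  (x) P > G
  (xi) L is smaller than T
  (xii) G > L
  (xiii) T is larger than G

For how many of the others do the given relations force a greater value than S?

The elements the relations force above S are G, P, W, T — no chain reaches any other.
That is 4.

4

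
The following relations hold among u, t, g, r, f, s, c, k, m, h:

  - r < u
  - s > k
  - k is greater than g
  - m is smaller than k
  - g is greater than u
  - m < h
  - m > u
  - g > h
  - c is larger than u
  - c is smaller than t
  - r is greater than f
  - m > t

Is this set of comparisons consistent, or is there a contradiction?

Every relation is compatible with f < r < u < c < t < m < h < g < k < s; the set is consistent.

consistent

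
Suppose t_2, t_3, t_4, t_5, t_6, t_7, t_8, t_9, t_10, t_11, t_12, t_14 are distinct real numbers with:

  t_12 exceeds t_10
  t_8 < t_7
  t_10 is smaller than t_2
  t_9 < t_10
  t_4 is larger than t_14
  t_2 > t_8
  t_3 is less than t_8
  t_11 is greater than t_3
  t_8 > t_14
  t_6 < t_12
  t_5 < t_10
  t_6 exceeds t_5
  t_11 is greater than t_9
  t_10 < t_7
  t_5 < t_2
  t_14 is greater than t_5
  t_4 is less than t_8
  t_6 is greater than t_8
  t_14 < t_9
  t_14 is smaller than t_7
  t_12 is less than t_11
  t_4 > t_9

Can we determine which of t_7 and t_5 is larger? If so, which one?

t_7

t_5 < t_14 and t_14 < t_4 give t_5 < t_4.
With t_4 < t_8: t_5 < t_14 < t_4 < t_8.
Then t_8 < t_7 extends the chain to t_7.
So t_7 is larger.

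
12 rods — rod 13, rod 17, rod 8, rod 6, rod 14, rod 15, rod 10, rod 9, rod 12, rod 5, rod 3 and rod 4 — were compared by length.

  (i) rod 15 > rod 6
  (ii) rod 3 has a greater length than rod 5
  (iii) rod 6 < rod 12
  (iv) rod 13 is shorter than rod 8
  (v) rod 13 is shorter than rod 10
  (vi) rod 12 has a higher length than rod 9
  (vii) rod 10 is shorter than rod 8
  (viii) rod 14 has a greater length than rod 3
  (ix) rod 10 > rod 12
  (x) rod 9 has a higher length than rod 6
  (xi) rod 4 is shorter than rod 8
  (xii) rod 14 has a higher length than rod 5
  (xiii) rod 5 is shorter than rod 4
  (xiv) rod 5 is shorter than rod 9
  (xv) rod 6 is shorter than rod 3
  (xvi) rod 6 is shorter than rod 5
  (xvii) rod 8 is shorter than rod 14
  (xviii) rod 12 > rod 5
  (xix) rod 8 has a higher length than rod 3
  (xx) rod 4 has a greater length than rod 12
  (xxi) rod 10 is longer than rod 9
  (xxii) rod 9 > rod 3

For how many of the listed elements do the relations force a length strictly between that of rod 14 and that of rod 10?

The relations place rod 10 below rod 14. An element lies strictly between them when it is forced above rod 10 and also forced below rod 14.
Above rod 10: {rod 8}. Below rod 14: {rod 6, rod 13, rod 5, rod 3, rod 9, rod 12, rod 4, rod 8}.
Intersection: {rod 8} — 1.

1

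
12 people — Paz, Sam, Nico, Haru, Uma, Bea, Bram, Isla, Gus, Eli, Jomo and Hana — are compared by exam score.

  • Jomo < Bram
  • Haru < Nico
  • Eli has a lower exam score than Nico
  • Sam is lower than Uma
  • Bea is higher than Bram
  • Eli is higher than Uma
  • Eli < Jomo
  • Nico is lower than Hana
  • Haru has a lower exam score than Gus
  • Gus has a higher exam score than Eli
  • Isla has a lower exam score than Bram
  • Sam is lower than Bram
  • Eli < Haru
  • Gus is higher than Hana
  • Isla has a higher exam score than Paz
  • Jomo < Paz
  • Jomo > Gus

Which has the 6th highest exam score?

Gus

The consecutive relations fix a unique order: Sam < Uma < Eli < Haru < Nico < Hana < Gus < Jomo < Paz < Isla < Bram < Bea.
The 6th largest is Gus.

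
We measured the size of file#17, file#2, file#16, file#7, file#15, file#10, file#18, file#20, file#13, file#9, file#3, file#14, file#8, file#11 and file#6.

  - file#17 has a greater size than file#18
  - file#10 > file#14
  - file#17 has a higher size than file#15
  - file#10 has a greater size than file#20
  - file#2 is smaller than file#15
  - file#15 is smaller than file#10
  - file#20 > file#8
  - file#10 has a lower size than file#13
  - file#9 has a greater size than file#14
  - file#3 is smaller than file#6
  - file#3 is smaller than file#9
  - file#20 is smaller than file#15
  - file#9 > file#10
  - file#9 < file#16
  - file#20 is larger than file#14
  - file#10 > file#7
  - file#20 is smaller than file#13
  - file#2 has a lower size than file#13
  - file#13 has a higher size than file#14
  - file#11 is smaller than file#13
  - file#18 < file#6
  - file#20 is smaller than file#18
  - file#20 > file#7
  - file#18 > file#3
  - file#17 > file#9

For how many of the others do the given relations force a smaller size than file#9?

Directly below file#9: file#14, file#3, file#10.
One step further: file#7, file#20, file#15 (6 so far).
One step further: file#8, file#2 (8 so far).
Nothing else is reachable below file#9; 8 in all.

8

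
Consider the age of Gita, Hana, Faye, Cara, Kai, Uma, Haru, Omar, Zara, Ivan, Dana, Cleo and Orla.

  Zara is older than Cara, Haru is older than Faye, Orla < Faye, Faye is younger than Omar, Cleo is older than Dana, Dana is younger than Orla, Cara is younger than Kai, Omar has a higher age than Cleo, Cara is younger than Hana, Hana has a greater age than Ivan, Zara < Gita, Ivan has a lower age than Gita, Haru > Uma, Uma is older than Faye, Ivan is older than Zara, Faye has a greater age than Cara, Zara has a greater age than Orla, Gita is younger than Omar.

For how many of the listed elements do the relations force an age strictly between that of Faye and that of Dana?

1

The relations place Dana below Faye. An element lies strictly between them when it is forced above Dana and also forced below Faye.
Above Dana: {Orla, Zara, Ivan, Hana, Gita, Uma, Cleo, Haru, Omar}. Below Faye: {Cara, Orla}.
Intersection: {Orla} — 1.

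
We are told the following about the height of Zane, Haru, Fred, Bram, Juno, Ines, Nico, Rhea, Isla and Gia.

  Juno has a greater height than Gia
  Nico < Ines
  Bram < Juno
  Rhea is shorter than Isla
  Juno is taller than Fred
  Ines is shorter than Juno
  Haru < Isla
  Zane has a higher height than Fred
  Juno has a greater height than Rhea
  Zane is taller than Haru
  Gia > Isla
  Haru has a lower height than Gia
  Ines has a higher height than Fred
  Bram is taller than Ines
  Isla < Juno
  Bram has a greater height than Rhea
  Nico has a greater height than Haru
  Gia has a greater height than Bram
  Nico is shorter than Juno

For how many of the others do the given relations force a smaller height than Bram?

The elements the relations force below Bram are Haru, Rhea, Fred, Nico, Ines — no chain reaches any other.
That is 5.

5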